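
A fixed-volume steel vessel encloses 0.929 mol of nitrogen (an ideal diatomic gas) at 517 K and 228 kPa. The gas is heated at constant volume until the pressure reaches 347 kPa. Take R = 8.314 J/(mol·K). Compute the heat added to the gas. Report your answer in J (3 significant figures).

Q ≈ 5210 J

Constant volume ⇒ W = 0, so Q = ΔU = nCᵥΔT with Cᵥ = 5R/2 = 20.79 J/(mol·K).
At constant V, T₂/T₁ = P₂/P₁ ⇒ ΔT = T₁(P₂/P₁ − 1) = 517·(347/228 − 1) = 269.8 K.
ΔU = (0.929)(20.79)(269.8) = 5210 J.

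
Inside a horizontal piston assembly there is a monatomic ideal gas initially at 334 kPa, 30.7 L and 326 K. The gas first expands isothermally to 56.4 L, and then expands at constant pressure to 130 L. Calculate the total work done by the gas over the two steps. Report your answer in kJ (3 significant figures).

Step 1 (isothermal): W = P₁V₁ ln(V₂/V₁) = (10254) ln(56.4/30.7) = 6236 J.
After step 1: P = 181.8 kPa, V = 56.4 L, T = 326 K.
Step 2 (isobaric): W = PΔV = (181.8 kPa)(130 − 56.4 L) = 13381 J.
W_total = 6236 + 13381 = 19617 J.

W_total ≈ 19.6 kJ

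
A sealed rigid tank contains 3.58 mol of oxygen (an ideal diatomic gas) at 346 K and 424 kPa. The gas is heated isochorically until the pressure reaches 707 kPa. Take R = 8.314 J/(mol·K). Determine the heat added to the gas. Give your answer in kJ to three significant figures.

Q ≈ 17.2 kJ

Constant volume ⇒ W = 0, so Q = ΔU = nCᵥΔT with Cᵥ = 5R/2 = 20.79 J/(mol·K).
At constant V, T₂/T₁ = P₂/P₁ ⇒ ΔT = T₁(P₂/P₁ − 1) = 346·(707/424 − 1) = 230.9 K.
ΔU = (3.58)(20.79)(230.9) = 17184 J.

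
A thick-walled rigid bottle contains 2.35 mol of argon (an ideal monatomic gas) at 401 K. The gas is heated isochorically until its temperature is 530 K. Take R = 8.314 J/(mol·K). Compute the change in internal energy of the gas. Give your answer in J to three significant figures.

ΔU ≈ 3780 J

Constant volume ⇒ W = 0, so Q = ΔU = nCᵥΔT with Cᵥ = 3R/2 = 12.47 J/(mol·K).
ΔU = (2.35)(12.47)(530 − 401) = 3781 J.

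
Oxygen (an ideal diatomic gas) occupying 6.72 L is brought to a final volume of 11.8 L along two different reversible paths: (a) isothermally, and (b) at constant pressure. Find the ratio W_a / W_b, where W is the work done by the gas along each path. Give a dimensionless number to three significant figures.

Path (a) isothermal: W = P₁V₁ ln(V₂/V₁) → W_a/(P₁V₁) = 0.563.
Path (b) isobaric: W = P₁(V₂ − V₁) → W_b/(P₁V₁) = 0.756.
W_a / W_b = 0.563 / 0.756 = 0.7448.

W_a / W_b ≈ 0.745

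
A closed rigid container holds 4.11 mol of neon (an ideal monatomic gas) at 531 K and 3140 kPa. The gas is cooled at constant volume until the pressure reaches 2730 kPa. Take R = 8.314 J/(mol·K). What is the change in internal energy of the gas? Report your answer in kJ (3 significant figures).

Constant volume ⇒ W = 0, so Q = ΔU = nCᵥΔT with Cᵥ = 3R/2 = 12.47 J/(mol·K).
At constant V, T₂/T₁ = P₂/P₁ ⇒ ΔT = T₁(P₂/P₁ − 1) = 531·(2730/3140 − 1) = -69.33 K.
ΔU = (4.11)(12.47)(-69.33) = -3554 J.

ΔU ≈ -3.55 kJ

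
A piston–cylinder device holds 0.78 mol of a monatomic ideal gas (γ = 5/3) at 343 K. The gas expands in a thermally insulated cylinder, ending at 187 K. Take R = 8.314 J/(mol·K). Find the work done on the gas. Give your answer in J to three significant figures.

W ≈ -1520 J

Adiabatic ⇒ Q = 0, so W_by = −ΔU = nCᵥ(T₁ − T₂).
Cᵥ = 3R/2 = 12.47 J/(mol·K).
W = (0.78)(12.47)(343 − 187) = 1517 J.
Work on gas = −W_by = -1517 J.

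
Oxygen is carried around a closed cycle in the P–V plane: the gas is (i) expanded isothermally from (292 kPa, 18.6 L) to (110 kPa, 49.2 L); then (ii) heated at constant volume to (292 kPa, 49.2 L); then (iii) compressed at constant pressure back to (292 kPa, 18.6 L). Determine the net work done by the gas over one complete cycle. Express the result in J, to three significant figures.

W_net ≈ -3650 J

Leg (i): W = PᵢVᵢ ln(V_f/Vᵢ) = (5431) ln(49.2/18.6) = 5283 J.
Leg (ii): W = 0.
Leg (iii): W = PΔV = (292)(18.6 − 49.2) = -8935 J.
W_net = 5283 − 8935 = -3652 J.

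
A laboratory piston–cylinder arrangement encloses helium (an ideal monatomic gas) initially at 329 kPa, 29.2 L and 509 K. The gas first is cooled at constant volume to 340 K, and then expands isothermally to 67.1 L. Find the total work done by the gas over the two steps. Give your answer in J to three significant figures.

W_total ≈ 5340 J

Step 1 (isochoric): W = 0 (constant volume).
After step 1: P = 219.8 kPa (V unchanged).
Step 2 (isothermal): W = P₁V₁ ln(V₂/V₁) = (6417) ln(67.1/29.2) = 5339 J.
W_total = 0 + 5339 = 5339 J.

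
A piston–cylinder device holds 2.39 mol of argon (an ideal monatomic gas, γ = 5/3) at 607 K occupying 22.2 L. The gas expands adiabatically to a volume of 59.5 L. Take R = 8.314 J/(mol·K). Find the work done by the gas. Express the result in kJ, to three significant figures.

W ≈ 8.72 kJ

Adiabatic: TV^(γ−1) = const with γ = 5/3.
T₂ = T₁ (V₁/V₂)^(γ−1) = 607 × (22.2/59.5)^0.667 = 607 × 0.5183 = 314.6 K.
W_by = nCᵥ(T₁ − T₂) = (2.39)(12.47)(607 − 314.6) = 8715 J.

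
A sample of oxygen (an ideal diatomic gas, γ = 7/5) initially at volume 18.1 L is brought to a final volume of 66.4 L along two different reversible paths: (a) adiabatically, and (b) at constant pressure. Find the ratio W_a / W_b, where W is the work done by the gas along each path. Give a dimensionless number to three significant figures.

W_a / W_b ≈ 0.380

Path (a) adiabatic: W = P₁V₁(1 − (V₁/V₂)^(γ−1))/(γ−1) → W_a/(P₁V₁) = 1.014.
Path (b) isobaric: W = P₁(V₂ − V₁) → W_b/(P₁V₁) = 2.669.
W_a / W_b = 1.014 / 2.669 = 0.3798.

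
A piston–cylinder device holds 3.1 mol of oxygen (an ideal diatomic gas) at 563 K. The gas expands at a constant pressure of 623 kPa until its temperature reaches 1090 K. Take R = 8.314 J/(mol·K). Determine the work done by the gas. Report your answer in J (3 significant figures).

W ≈ 13600 J

Isobaric: W = P ΔV = nR ΔT.
W = (3.1)(8.314)(1090 − 563) = 13583 J.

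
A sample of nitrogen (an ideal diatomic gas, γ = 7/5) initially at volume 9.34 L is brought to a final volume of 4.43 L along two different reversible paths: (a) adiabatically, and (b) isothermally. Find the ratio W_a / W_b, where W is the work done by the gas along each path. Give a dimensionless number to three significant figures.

W_a / W_b ≈ 1.17

Path (a) adiabatic: W = P₁V₁(1 − (V₁/V₂)^(γ−1))/(γ−1) → W_a/(P₁V₁) = -0.8691.
Path (b) isothermal: W = P₁V₁ ln(V₂/V₁) → W_b/(P₁V₁) = -0.7459.
W_a / W_b = -0.8691 / -0.7459 = 1.165.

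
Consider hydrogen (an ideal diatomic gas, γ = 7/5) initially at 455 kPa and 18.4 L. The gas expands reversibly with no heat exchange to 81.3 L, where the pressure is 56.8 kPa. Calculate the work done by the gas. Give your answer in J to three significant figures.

W ≈ 9390 J

Adiabatic: W = (P₁V₁ − P₂V₂)/(γ − 1) with γ = 7/5.
P₁V₁ = 8372 J, P₂V₂ = 4618 J.
W = (8372 − 4618) / 0.4 = 9385 J.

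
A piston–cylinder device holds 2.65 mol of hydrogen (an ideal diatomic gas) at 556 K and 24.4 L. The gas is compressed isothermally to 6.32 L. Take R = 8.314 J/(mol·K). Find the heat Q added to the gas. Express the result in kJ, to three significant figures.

Isothermal ⇒ ΔU = 0, so Q = W = nRT ln(V₂/V₁).
Q = (2.65)(8.314)(556) ln(6.32/24.4) = 12250 × -1.351 = -16548 J.

Q ≈ -16.5 kJ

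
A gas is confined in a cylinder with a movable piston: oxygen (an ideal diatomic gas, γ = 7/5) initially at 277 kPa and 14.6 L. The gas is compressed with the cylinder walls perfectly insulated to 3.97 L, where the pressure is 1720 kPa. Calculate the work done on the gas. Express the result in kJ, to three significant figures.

Adiabatic: W = (P₁V₁ − P₂V₂)/(γ − 1) with γ = 7/5.
P₁V₁ = 4044 J, P₂V₂ = 6828 J.
W = (4044 − 6828) / 0.4 = -6961 J.
Work on gas = −W_by = 6961 J.

W ≈ 6.96 kJ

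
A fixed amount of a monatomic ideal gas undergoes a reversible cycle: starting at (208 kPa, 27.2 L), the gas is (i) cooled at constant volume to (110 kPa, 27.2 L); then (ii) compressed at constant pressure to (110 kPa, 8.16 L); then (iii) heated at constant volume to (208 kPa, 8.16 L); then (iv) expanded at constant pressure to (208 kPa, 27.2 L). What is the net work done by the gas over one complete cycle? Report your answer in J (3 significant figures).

Constant-volume legs do no work.
W(ii) = (110)(8.16 − 27.2) = -2094 J; W(iv) = (208)(27.2 − 8.16) = 3960 J.
W_net = -2094 + 3960 = 1866 J (the clockwise enclosed area).

W_net ≈ 1870 J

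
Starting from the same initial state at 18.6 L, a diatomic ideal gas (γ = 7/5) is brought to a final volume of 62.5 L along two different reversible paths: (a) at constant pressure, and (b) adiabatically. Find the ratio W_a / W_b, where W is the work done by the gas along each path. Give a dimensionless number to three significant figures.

W_a / W_b ≈ 2.46

Path (a) isobaric: W = P₁(V₂ − V₁) → W_a/(P₁V₁) = 2.36.
Path (b) adiabatic: W = P₁V₁(1 − (V₁/V₂)^(γ−1))/(γ−1) → W_b/(P₁V₁) = 0.9605.
W_a / W_b = 2.36 / 0.9605 = 2.457.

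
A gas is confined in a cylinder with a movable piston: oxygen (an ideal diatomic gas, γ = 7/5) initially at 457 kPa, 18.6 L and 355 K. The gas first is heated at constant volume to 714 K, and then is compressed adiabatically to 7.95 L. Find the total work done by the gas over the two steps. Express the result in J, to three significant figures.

Step 1 (isochoric): W = 0 (constant volume).
After step 1: P = 919.1 kPa (V unchanged).
Step 2 (adiabatic): W = (P₁V₁ − P₂V₂)/(γ−1) = (17096 − 24019)/0.4 = -17307 J.
W_total = 0 − 17307 = -17307 J.

W_total ≈ -17300 J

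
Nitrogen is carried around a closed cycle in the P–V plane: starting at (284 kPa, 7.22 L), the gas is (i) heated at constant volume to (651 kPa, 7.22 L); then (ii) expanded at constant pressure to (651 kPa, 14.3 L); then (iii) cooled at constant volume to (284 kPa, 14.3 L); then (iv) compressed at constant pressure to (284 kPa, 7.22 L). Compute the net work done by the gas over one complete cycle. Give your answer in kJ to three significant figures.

W_net ≈ 2.60 kJ

Constant-volume legs do no work.
W(ii) = (651)(14.3 − 7.22) = 4609 J; W(iv) = (284)(7.22 − 14.3) = -2011 J.
W_net = 4609 − 2011 = 2598 J (the clockwise enclosed area).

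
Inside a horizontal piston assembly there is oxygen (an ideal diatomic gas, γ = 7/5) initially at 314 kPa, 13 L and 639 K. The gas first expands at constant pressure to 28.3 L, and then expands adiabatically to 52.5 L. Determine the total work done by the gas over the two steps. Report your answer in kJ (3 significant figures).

Step 1 (isobaric): W = PΔV = (314 kPa)(28.3 − 13 L) = 4804 J.
After step 1: P = 314 kPa, V = 28.3 L, T = 1391 K.
Step 2 (adiabatic): W = (P₁V₁ − P₂V₂)/(γ−1) = (8886 − 6940)/0.4 = 4865 J.
W_total = 4804 + 4865 = 9669 J.

W_total ≈ 9.67 kJ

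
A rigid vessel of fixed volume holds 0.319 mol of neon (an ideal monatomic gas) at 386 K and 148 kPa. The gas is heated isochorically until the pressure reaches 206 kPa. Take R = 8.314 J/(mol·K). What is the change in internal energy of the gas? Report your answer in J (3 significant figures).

ΔU ≈ 602 J

Constant volume ⇒ W = 0, so Q = ΔU = nCᵥΔT with Cᵥ = 3R/2 = 12.47 J/(mol·K).
At constant V, T₂/T₁ = P₂/P₁ ⇒ ΔT = T₁(P₂/P₁ − 1) = 386·(206/148 − 1) = 151.3 K.
ΔU = (0.319)(12.47)(151.3) = 601.8 J.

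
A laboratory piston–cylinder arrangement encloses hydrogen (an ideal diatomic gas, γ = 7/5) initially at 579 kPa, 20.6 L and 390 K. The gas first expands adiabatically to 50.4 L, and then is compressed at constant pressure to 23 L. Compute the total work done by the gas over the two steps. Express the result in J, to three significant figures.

Step 1 (adiabatic): W = (P₁V₁ − P₂V₂)/(γ−1) = (11927 − 8339)/0.4 = 8971 J.
After step 1: P = 165.5 kPa, V = 50.4 L, T = 272.7 K.
Step 2 (isobaric): W = PΔV = (165.5 kPa)(23 − 50.4 L) = -4534 J.
W_total = 8971 − 4534 = 4437 J.

W_total ≈ 4440 J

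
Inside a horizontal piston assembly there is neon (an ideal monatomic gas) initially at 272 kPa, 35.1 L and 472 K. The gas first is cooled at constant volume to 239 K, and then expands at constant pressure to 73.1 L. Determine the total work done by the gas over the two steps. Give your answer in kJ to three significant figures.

W_total ≈ 5.23 kJ

Step 1 (isochoric): W = 0 (constant volume).
After step 1: P = 137.7 kPa (V unchanged).
Step 2 (isobaric): W = PΔV = (137.7 kPa)(73.1 − 35.1 L) = 5234 J.
W_total = 0 + 5234 = 5234 J.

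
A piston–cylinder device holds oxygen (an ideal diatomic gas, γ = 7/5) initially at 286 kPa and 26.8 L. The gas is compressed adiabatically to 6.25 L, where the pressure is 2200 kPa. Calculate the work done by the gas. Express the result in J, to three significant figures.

W ≈ -15200 J

Adiabatic: W = (P₁V₁ − P₂V₂)/(γ − 1) with γ = 7/5.
P₁V₁ = 7665 J, P₂V₂ = 13750 J.
W = (7665 − 13750) / 0.4 = -15213 J.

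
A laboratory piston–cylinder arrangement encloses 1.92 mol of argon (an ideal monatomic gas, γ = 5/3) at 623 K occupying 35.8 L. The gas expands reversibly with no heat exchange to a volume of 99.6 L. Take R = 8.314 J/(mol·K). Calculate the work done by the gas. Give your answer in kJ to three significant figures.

Adiabatic: TV^(γ−1) = const with γ = 5/3.
T₂ = T₁ (V₁/V₂)^(γ−1) = 623 × (35.8/99.6)^0.667 = 623 × 0.5055 = 314.9 K.
W_by = nCᵥ(T₁ − T₂) = (1.92)(12.47)(623 − 314.9) = 7376 J.

W ≈ 7.38 kJ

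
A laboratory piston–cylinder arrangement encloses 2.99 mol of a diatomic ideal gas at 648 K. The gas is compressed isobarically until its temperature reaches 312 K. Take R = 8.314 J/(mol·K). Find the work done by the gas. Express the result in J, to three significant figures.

W ≈ -8350 J

Isobaric: W = P ΔV = nR ΔT.
W = (2.99)(8.314)(312 − 648) = -8353 J.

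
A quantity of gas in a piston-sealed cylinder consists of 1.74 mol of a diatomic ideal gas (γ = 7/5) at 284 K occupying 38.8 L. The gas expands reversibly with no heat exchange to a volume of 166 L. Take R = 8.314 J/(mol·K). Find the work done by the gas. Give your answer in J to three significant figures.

Adiabatic: TV^(γ−1) = const with γ = 7/5.
T₂ = T₁ (V₁/V₂)^(γ−1) = 284 × (38.8/166)^0.4 = 284 × 0.5591 = 158.8 K.
W_by = nCᵥ(T₁ − T₂) = (1.74)(20.79)(284 − 158.8) = 4529 J.

W ≈ 4530 J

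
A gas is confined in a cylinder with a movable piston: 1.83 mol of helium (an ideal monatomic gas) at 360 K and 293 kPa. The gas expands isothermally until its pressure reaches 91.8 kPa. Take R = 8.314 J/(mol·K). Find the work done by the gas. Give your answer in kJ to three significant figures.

W ≈ 6.36 kJ

Isothermal process: W = nRT ln(V₂/V₁) = nRT ln(P₁/P₂).
W = (1.83)(8.314)(360) × ln(293/91.8)
  = 5477 × ln(3.192) = 5477 × 1.161
W_by_gas = 6357 J.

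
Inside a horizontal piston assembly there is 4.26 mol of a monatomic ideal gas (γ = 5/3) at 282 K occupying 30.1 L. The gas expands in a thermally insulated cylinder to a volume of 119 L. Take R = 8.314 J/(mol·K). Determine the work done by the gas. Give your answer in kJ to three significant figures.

Adiabatic: TV^(γ−1) = const with γ = 5/3.
T₂ = T₁ (V₁/V₂)^(γ−1) = 282 × (30.1/119)^0.667 = 282 × 0.4 = 112.8 K.
W_by = nCᵥ(T₁ − T₂) = (4.26)(12.47)(282 − 112.8) = 8990 J.

W ≈ 8.99 kJ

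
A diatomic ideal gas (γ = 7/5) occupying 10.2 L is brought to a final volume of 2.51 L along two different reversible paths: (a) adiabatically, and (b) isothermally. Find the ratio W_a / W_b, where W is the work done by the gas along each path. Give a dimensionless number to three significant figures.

W_a / W_b ≈ 1.34

Path (a) adiabatic: W = P₁V₁(1 − (V₁/V₂)^(γ−1))/(γ−1) → W_a/(P₁V₁) = -1.88.
Path (b) isothermal: W = P₁V₁ ln(V₂/V₁) → W_b/(P₁V₁) = -1.402.
W_a / W_b = -1.88 / -1.402 = 1.341.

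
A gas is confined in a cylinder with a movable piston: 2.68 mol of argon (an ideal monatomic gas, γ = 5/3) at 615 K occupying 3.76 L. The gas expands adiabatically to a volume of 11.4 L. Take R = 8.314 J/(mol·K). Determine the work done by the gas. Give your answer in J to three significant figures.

Adiabatic: TV^(γ−1) = const with γ = 5/3.
T₂ = T₁ (V₁/V₂)^(γ−1) = 615 × (3.76/11.4)^0.667 = 615 × 0.4774 = 293.6 K.
W_by = nCᵥ(T₁ − T₂) = (2.68)(12.47)(615 − 293.6) = 10742 J.

W ≈ 10700 J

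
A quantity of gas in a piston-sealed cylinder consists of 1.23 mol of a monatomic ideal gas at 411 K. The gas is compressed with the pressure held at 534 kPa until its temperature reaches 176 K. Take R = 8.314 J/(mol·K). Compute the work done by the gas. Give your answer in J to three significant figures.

W ≈ -2400 J

Isobaric: W = P ΔV = nR ΔT.
W = (1.23)(8.314)(176 − 411) = -2403 J.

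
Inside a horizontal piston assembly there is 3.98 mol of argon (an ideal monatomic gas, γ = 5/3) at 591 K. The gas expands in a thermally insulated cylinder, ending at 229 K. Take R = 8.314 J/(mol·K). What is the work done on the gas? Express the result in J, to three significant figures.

W ≈ -18000 J

Adiabatic ⇒ Q = 0, so W_by = −ΔU = nCᵥ(T₁ − T₂).
Cᵥ = 3R/2 = 12.47 J/(mol·K).
W = (3.98)(12.47)(591 − 229) = 17968 J.
Work on gas = −W_by = -17968 J.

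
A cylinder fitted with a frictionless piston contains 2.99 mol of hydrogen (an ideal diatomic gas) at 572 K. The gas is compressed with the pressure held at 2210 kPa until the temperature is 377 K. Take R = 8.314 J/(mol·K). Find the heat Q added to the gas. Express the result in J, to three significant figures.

Q ≈ -17000 J

Isobaric: W = nRΔT = (2.99)(8.314)(-195) = -4847 J.
ΔU = nCᵥΔT with Cᵥ = 5R/2: ΔU = (2.99)(20.79)(-195) = -12119 J.
Q = ΔU + W = -12119 − 4847 = -16966 J.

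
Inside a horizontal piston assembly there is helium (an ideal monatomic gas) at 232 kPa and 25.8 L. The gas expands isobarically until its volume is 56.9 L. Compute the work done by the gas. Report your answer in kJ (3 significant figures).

W ≈ 7.22 kJ

Isobaric: W = P ΔV.
W = (232 kPa)(56.9 − 25.8 L) = (232)(31.1) = 7215 J.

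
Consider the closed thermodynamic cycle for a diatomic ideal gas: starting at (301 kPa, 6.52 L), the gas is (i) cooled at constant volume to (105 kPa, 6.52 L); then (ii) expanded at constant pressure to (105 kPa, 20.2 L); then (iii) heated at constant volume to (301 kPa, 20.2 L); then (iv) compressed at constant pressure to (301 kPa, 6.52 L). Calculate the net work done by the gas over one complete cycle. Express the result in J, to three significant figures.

Constant-volume legs do no work.
W(ii) = (105)(20.2 − 6.52) = 1436 J; W(iv) = (301)(6.52 − 20.2) = -4118 J.
W_net = 1436 − 4118 = -2681 J (the counter-clockwise enclosed area).

W_net ≈ -2680 J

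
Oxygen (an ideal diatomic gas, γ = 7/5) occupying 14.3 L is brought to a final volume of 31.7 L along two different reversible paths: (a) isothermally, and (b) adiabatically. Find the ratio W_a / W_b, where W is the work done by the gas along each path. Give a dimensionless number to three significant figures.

Path (a) isothermal: W = P₁V₁ ln(V₂/V₁) → W_a/(P₁V₁) = 0.7961.
Path (b) adiabatic: W = P₁V₁(1 − (V₁/V₂)^(γ−1))/(γ−1) → W_b/(P₁V₁) = 0.6818.
W_a / W_b = 0.7961 / 0.6818 = 1.168.

W_a / W_b ≈ 1.17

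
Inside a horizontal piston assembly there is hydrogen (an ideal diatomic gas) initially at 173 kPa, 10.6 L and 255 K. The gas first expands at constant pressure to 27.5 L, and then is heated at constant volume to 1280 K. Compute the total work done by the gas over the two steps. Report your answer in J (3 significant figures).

Step 1 (isobaric): W = PΔV = (173 kPa)(27.5 − 10.6 L) = 2924 J.
Step 2 (isochoric): W = 0 (constant volume).
W_total = 2924 + 0 = 2924 J.

W_total ≈ 2920 J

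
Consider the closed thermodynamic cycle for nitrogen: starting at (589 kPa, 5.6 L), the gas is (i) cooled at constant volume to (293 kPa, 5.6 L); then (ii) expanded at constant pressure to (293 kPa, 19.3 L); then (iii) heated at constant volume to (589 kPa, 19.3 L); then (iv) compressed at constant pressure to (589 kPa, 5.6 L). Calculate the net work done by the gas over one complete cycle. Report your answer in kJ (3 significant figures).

W_net ≈ -4.06 kJ

Constant-volume legs do no work.
W(ii) = (293)(19.3 − 5.6) = 4014 J; W(iv) = (589)(5.6 − 19.3) = -8069 J.
W_net = 4014 − 8069 = -4055 J (the counter-clockwise enclosed area).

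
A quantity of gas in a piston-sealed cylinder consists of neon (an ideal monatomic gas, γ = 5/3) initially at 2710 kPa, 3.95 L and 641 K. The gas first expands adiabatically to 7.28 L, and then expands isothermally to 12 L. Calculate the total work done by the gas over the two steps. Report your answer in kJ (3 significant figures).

Step 1 (adiabatic): W = (P₁V₁ − P₂V₂)/(γ−1) = (10704 − 7121)/0.667 = 5375 J.
After step 1: P = 978.2 kPa, V = 7.28 L, T = 426.4 K.
Step 2 (isothermal): W = P₁V₁ ln(V₂/V₁) = (7121) ln(12/7.28) = 3559 J.
W_total = 5375 + 3559 = 8934 J.

W_total ≈ 8.93 kJ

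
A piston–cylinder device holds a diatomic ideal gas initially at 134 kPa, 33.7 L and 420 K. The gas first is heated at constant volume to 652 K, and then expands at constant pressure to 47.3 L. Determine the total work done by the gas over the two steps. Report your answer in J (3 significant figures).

Step 1 (isochoric): W = 0 (constant volume).
After step 1: P = 208 kPa (V unchanged).
Step 2 (isobaric): W = PΔV = (208 kPa)(47.3 − 33.7 L) = 2829 J.
W_total = 0 + 2829 = 2829 J.

W_total ≈ 2830 J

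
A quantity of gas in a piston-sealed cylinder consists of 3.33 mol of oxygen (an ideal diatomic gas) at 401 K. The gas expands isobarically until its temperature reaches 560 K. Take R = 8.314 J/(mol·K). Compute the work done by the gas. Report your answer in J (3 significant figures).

Isobaric: W = P ΔV = nR ΔT.
W = (3.33)(8.314)(560 − 401) = 4402 J.

W ≈ 4400 J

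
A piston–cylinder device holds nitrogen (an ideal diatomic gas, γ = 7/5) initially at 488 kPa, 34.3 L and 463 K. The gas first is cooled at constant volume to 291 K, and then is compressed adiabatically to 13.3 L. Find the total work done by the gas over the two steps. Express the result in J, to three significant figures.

W_total ≈ -12100 J

Step 1 (isochoric): W = 0 (constant volume).
After step 1: P = 306.7 kPa (V unchanged).
Step 2 (adiabatic): W = (P₁V₁ − P₂V₂)/(γ−1) = (10520 − 15367)/0.4 = -12118 J.
W_total = 0 − 12118 = -12118 J.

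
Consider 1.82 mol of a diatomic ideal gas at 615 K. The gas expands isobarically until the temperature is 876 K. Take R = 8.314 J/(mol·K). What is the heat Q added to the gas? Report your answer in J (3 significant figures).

Q ≈ 13800 J

Isobaric: W = nRΔT = (1.82)(8.314)(261) = 3949 J.
ΔU = nCᵥΔT with Cᵥ = 5R/2: ΔU = (1.82)(20.79)(261) = 9873 J.
Q = ΔU + W = 9873 + 3949 = 13823 J.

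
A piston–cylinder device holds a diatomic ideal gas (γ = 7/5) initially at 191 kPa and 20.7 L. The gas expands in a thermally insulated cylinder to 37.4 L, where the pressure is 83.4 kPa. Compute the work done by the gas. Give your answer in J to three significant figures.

Adiabatic: W = (P₁V₁ − P₂V₂)/(γ − 1) with γ = 7/5.
P₁V₁ = 3954 J, P₂V₂ = 3119 J.
W = (3954 − 3119) / 0.4 = 2086 J.

W ≈ 2090 J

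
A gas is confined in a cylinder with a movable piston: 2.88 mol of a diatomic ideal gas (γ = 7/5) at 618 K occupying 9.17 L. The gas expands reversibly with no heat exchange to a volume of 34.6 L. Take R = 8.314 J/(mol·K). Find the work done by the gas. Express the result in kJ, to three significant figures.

W ≈ 15.2 kJ

Adiabatic: TV^(γ−1) = const with γ = 7/5.
T₂ = T₁ (V₁/V₂)^(γ−1) = 618 × (9.17/34.6)^0.4 = 618 × 0.5879 = 363.3 K.
W_by = nCᵥ(T₁ − T₂) = (2.88)(20.79)(618 − 363.3) = 15245 J.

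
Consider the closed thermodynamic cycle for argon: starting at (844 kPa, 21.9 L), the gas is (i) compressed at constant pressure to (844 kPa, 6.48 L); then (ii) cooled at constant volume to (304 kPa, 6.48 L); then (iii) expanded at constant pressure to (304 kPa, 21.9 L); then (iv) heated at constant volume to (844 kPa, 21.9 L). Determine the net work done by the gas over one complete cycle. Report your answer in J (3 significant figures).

Constant-volume legs do no work.
W(i) = (844)(6.48 − 21.9) = -13014 J; W(iii) = (304)(21.9 − 6.48) = 4688 J.
W_net = -13014 + 4688 = -8327 J (the counter-clockwise enclosed area).

W_net ≈ -8330 J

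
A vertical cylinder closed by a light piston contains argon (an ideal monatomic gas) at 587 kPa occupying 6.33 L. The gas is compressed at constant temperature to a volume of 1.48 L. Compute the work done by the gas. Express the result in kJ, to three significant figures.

Isothermal: W = nRT ln(V₂/V₁) = P₁V₁ ln(V₂/V₁).
P₁V₁ = (587 kPa)(6.33 L) = 3716 J.
W = 3716 × ln(1.48/6.33) = 3716 × -1.453
W_by_gas = -5400 J.

W ≈ -5.40 kJ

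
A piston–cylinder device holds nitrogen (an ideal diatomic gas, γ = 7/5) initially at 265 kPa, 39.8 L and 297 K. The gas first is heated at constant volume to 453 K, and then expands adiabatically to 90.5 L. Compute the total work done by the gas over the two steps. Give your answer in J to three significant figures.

Step 1 (isochoric): W = 0 (constant volume).
After step 1: P = 404.2 kPa (V unchanged).
Step 2 (adiabatic): W = (P₁V₁ − P₂V₂)/(γ−1) = (16087 − 11581)/0.4 = 11263 J.
W_total = 0 + 11263 = 11263 J.

W_total ≈ 11300 J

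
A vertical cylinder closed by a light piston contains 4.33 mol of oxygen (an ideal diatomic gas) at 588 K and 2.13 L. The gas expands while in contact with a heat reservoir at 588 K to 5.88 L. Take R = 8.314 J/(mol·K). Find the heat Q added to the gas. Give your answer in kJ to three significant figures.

Q ≈ 21.5 kJ

Isothermal ⇒ ΔU = 0, so Q = W = nRT ln(V₂/V₁).
Q = (4.33)(8.314)(588) ln(5.88/2.13) = 21168 × 1.015 = 21494 J.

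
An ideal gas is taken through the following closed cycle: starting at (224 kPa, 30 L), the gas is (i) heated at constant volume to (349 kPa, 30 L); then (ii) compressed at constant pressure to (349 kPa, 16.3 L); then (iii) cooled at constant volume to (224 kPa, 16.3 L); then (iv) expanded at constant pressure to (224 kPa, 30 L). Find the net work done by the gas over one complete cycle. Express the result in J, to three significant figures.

W_net ≈ -1710 J

Constant-volume legs do no work.
W(ii) = (349)(16.3 − 30) = -4781 J; W(iv) = (224)(30 − 16.3) = 3069 J.
W_net = -4781 + 3069 = -1713 J (the counter-clockwise enclosed area).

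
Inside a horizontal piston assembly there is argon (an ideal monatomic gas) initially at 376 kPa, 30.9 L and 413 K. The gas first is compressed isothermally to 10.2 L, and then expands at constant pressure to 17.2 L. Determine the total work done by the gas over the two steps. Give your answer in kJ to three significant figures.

Step 1 (isothermal): W = P₁V₁ ln(V₂/V₁) = (11618) ln(10.2/30.9) = -12877 J.
After step 1: P = 1139 kPa, V = 10.2 L, T = 413 K.
Step 2 (isobaric): W = PΔV = (1139 kPa)(17.2 − 10.2 L) = 7973 J.
W_total = -12877 + 7973 = -4904 J.

W_total ≈ -4.90 kJ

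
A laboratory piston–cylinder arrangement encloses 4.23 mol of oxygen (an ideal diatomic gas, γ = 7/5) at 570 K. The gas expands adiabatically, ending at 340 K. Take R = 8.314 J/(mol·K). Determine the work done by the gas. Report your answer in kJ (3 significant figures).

W ≈ 20.2 kJ

Adiabatic ⇒ Q = 0, so W_by = −ΔU = nCᵥ(T₁ − T₂).
Cᵥ = 5R/2 = 20.79 J/(mol·K).
W = (4.23)(20.79)(570 − 340) = 20222 J.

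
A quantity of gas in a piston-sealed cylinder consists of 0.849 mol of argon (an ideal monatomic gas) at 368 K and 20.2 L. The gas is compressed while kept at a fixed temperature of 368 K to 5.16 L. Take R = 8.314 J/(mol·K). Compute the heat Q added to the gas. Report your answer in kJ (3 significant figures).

Isothermal ⇒ ΔU = 0, so Q = W = nRT ln(V₂/V₁).
Q = (0.849)(8.314)(368) ln(5.16/20.2) = 2598 × -1.365 = -3545 J.

Q ≈ -3.55 kJ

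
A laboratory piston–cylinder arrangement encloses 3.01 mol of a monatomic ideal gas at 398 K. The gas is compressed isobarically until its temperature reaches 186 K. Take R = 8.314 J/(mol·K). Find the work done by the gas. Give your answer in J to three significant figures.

W ≈ -5310 J

Isobaric: W = P ΔV = nR ΔT.
W = (3.01)(8.314)(186 − 398) = -5305 J.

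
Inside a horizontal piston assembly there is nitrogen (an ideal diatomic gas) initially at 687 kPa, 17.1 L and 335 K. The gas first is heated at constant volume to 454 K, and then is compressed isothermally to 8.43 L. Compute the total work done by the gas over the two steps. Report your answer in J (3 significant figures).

W_total ≈ -11300 J

Step 1 (isochoric): W = 0 (constant volume).
After step 1: P = 931 kPa (V unchanged).
Step 2 (isothermal): W = P₁V₁ ln(V₂/V₁) = (15921) ln(8.43/17.1) = -11260 J.
W_total = 0 − 11260 = -11260 J.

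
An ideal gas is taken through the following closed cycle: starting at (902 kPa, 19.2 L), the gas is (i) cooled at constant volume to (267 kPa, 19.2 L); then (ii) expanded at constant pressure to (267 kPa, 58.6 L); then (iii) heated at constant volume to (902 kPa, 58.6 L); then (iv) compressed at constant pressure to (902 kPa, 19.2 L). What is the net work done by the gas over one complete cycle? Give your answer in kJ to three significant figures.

W_net ≈ -25.0 kJ

Constant-volume legs do no work.
W(ii) = (267)(58.6 − 19.2) = 10520 J; W(iv) = (902)(19.2 − 58.6) = -35539 J.
W_net = 10520 − 35539 = -25019 J (the counter-clockwise enclosed area).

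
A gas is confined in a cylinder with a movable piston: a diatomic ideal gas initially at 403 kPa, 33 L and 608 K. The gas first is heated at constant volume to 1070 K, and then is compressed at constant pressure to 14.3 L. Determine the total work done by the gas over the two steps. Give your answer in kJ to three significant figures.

W_total ≈ -13.3 kJ

Step 1 (isochoric): W = 0 (constant volume).
After step 1: P = 709.2 kPa (V unchanged).
Step 2 (isobaric): W = PΔV = (709.2 kPa)(14.3 − 33 L) = -13263 J.
W_total = 0 − 13263 = -13263 J.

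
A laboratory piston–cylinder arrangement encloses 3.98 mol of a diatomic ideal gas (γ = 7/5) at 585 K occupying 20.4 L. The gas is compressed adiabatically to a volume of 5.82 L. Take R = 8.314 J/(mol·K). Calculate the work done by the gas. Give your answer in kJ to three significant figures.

W ≈ -31.5 kJ

Adiabatic: TV^(γ−1) = const with γ = 7/5.
T₂ = T₁ (V₁/V₂)^(γ−1) = 585 × (20.4/5.82)^0.4 = 585 × 1.652 = 966.1 K.
W_by = nCᵥ(T₁ − T₂) = (3.98)(20.79)(585 − 966.1) = -31529 J.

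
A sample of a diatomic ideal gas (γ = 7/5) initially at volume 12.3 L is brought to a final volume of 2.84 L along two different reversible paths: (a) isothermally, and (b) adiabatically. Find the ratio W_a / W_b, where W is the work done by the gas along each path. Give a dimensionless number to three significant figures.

W_a / W_b ≈ 0.735

Path (a) isothermal: W = P₁V₁ ln(V₂/V₁) → W_a/(P₁V₁) = -1.466.
Path (b) adiabatic: W = P₁V₁(1 − (V₁/V₂)^(γ−1))/(γ−1) → W_b/(P₁V₁) = -1.993.
W_a / W_b = -1.466 / -1.993 = 0.7353.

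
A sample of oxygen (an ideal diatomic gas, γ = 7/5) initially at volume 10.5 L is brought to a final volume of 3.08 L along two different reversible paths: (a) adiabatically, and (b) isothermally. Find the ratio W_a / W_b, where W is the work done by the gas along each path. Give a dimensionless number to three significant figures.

Path (a) adiabatic: W = P₁V₁(1 − (V₁/V₂)^(γ−1))/(γ−1) → W_a/(P₁V₁) = -1.583.
Path (b) isothermal: W = P₁V₁ ln(V₂/V₁) → W_b/(P₁V₁) = -1.226.
W_a / W_b = -1.583 / -1.226 = 1.291.

W_a / W_b ≈ 1.29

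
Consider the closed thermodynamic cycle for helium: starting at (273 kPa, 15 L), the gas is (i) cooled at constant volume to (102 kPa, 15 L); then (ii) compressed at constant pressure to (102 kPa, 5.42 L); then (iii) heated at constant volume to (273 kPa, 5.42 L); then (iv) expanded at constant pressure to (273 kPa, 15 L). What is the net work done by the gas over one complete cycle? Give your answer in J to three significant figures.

Constant-volume legs do no work.
W(ii) = (102)(5.42 − 15) = -977.2 J; W(iv) = (273)(15 − 5.42) = 2615 J.
W_net = -977.2 + 2615 = 1638 J (the clockwise enclosed area).

W_net ≈ 1640 J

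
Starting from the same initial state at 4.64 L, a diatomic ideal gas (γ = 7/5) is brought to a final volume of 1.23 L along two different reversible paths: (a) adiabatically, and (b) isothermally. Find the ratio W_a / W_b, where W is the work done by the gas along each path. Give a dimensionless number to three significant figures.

Path (a) adiabatic: W = P₁V₁(1 − (V₁/V₂)^(γ−1))/(γ−1) → W_a/(P₁V₁) = -1.752.
Path (b) isothermal: W = P₁V₁ ln(V₂/V₁) → W_b/(P₁V₁) = -1.328.
W_a / W_b = -1.752 / -1.328 = 1.32.

W_a / W_b ≈ 1.32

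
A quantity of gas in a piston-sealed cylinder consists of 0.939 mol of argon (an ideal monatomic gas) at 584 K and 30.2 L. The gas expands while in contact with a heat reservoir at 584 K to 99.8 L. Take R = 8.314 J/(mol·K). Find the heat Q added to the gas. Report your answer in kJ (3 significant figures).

Isothermal ⇒ ΔU = 0, so Q = W = nRT ln(V₂/V₁).
Q = (0.939)(8.314)(584) ln(99.8/30.2) = 4559 × 1.195 = 5450 J.

Q ≈ 5.45 kJ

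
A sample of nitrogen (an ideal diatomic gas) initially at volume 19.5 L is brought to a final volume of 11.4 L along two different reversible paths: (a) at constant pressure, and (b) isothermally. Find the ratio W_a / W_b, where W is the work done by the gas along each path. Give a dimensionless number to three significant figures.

Path (a) isobaric: W = P₁(V₂ − V₁) → W_a/(P₁V₁) = -0.4154.
Path (b) isothermal: W = P₁V₁ ln(V₂/V₁) → W_b/(P₁V₁) = -0.5368.
W_a / W_b = -0.4154 / -0.5368 = 0.7738.

W_a / W_b ≈ 0.774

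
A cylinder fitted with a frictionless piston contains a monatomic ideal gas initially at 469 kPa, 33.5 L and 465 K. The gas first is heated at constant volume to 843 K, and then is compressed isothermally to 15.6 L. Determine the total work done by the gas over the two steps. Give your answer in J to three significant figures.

W_total ≈ -21800 J

Step 1 (isochoric): W = 0 (constant volume).
After step 1: P = 850.3 kPa (V unchanged).
Step 2 (isothermal): W = P₁V₁ ln(V₂/V₁) = (28483) ln(15.6/33.5) = -21769 J.
W_total = 0 − 21769 = -21769 J.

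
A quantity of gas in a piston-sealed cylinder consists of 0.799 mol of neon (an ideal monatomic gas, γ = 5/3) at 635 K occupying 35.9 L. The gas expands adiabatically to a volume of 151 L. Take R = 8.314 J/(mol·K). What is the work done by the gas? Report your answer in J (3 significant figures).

Adiabatic: TV^(γ−1) = const with γ = 5/3.
T₂ = T₁ (V₁/V₂)^(γ−1) = 635 × (35.9/151)^0.667 = 635 × 0.3838 = 243.7 K.
W_by = nCᵥ(T₁ − T₂) = (0.799)(12.47)(635 − 243.7) = 3899 J.

W ≈ 3900 J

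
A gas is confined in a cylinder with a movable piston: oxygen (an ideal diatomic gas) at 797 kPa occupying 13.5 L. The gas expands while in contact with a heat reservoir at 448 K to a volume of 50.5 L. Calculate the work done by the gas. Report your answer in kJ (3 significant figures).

Isothermal: W = nRT ln(V₂/V₁) = P₁V₁ ln(V₂/V₁).
P₁V₁ = (797 kPa)(13.5 L) = 10760 J.
W = 10760 × ln(50.5/13.5) = 10760 × 1.319
W_by_gas = 14195 J.

W ≈ 14.2 kJ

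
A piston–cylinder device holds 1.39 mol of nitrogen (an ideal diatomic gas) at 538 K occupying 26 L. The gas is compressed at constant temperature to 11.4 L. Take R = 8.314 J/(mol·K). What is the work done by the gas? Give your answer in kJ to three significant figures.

W ≈ -5.13 kJ

Isothermal: W = nRT ln(V₂/V₁).
W = (1.39)(8.314)(538) × ln(11.4/26)
  = 6217 × -0.8245
W_by_gas = -5126 J.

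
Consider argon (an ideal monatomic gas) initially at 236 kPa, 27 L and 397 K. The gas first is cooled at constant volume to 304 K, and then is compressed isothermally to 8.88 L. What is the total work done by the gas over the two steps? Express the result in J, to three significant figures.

Step 1 (isochoric): W = 0 (constant volume).
After step 1: P = 180.7 kPa (V unchanged).
Step 2 (isothermal): W = P₁V₁ ln(V₂/V₁) = (4879) ln(8.88/27) = -5426 J.
W_total = 0 − 5426 = -5426 J.

W_total ≈ -5430 J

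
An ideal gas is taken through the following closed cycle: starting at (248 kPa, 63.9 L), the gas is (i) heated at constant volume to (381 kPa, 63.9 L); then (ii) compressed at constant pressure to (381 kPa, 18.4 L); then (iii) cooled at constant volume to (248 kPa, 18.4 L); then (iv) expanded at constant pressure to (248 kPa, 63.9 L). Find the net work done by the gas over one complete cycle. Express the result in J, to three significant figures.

W_net ≈ -6050 J

Constant-volume legs do no work.
W(ii) = (381)(18.4 − 63.9) = -17336 J; W(iv) = (248)(63.9 − 18.4) = 11284 J.
W_net = -17336 + 11284 = -6052 J (the counter-clockwise enclosed area).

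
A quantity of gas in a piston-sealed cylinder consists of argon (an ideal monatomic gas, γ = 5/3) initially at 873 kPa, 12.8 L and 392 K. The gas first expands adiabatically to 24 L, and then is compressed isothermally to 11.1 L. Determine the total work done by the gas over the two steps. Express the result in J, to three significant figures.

W_total ≈ 71.4 J

Step 1 (adiabatic): W = (P₁V₁ − P₂V₂)/(γ−1) = (11174 − 7349)/0.667 = 5738 J.
After step 1: P = 306.2 kPa, V = 24 L, T = 257.8 K.
Step 2 (isothermal): W = P₁V₁ ln(V₂/V₁) = (7349) ln(11.1/24) = -5667 J.
W_total = 5738 − 5667 = 71.41 J.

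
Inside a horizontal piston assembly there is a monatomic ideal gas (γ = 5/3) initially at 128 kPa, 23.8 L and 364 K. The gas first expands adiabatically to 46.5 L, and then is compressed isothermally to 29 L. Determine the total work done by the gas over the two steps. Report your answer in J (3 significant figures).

Step 1 (adiabatic): W = (P₁V₁ − P₂V₂)/(γ−1) = (3046 − 1949)/0.667 = 1646 J.
After step 1: P = 41.92 kPa, V = 46.5 L, T = 232.9 K.
Step 2 (isothermal): W = P₁V₁ ln(V₂/V₁) = (1949) ln(29/46.5) = -920.4 J.
W_total = 1646 − 920.4 = 725.4 J.

W_total ≈ 725 J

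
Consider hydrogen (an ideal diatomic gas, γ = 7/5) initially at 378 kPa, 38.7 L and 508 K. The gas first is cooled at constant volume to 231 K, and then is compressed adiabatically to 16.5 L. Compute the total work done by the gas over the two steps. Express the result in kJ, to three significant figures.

Step 1 (isochoric): W = 0 (constant volume).
After step 1: P = 171.9 kPa (V unchanged).
Step 2 (adiabatic): W = (P₁V₁ − P₂V₂)/(γ−1) = (6652 − 9355)/0.4 = -6757 J.
W_total = 0 − 6757 = -6757 J.

W_total ≈ -6.76 kJ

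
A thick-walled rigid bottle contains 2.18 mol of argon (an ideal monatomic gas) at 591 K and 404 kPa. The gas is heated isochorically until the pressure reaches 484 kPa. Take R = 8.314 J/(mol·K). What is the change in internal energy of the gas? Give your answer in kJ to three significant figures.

ΔU ≈ 3.18 kJ

Constant volume ⇒ W = 0, so Q = ΔU = nCᵥΔT with Cᵥ = 3R/2 = 12.47 J/(mol·K).
At constant V, T₂/T₁ = P₂/P₁ ⇒ ΔT = T₁(P₂/P₁ − 1) = 591·(484/404 − 1) = 117 K.
ΔU = (2.18)(12.47)(117) = 3182 J.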